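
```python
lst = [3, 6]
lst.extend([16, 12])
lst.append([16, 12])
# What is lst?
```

After line 1: lst = [3, 6]
After line 2 (extend unpacks [16, 12]): lst = [3, 6, 16, 12]
After line 3 (append adds [16, 12] as single element): lst = [3, 6, 16, 12, [16, 12]]

[3, 6, 16, 12, [16, 12]]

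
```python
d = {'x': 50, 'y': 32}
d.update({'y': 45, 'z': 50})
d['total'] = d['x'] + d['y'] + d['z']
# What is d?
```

After line 1: d = {'x': 50, 'y': 32}
After line 2 (y overwritten, z added): d = {'x': 50, 'y': 45, 'z': 50}
After line 3 (total = 50 + 45 + 50 = 145): d = {'x': 50, 'y': 45, 'z': 50, 'total': 145}

{'x': 50, 'y': 45, 'z': 50, 'total': 145}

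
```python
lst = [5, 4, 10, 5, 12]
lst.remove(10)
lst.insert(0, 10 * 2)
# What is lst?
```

After line 1: lst = [5, 4, 10, 5, 12]
After line 2 (remove first 10): lst = [5, 4, 5, 12]
After line 3 (insert 20 at index 0): lst = [20, 5, 4, 5, 12]

[20, 5, 4, 5, 12]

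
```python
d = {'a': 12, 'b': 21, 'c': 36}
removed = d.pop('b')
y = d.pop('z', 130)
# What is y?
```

After line 1: d = {'a': 12, 'b': 21, 'c': 36}
After line 2 (pop 'b' returns 21): d = {'a': 12, 'c': 36}, removed = 21
After line 3 (pop 'z' missing, returns default 130): d = {'a': 12, 'c': 36}, y = 130

130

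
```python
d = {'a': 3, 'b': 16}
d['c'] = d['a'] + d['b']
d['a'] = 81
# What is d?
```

After line 1: d = {'a': 3, 'b': 16}
After line 2 (d['c'] = 3 + 16): d = {'a': 3, 'b': 16, 'c': 19}
After line 3: d = {'a': 81, 'b': 16, 'c': 19}

{'a': 81, 'b': 16, 'c': 19}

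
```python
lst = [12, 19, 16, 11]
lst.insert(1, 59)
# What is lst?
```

[12, 59, 19, 16, 11]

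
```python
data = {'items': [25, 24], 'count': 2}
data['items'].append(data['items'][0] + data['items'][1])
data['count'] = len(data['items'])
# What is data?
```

After line 1: data = {'items': [25, 24], 'count': 2}
After line 2 (append 25 + 24 = 49): data = {'items': [25, 24, 49], 'count': 2}
After line 3 (count = len(items) = 3): data = {'items': [25, 24, 49], 'count': 3}

{'items': [25, 24, 49], 'count': 3}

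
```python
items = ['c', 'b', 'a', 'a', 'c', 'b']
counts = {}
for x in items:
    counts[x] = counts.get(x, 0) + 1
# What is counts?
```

Initial: counts = {}, items = ['c', 'b', 'a', 'a', 'c', 'b']
See 'c': counts = {'c': 1}
See 'b': counts = {'c': 1, 'b': 1}
See 'a': counts = {'c': 1, 'b': 1, 'a': 1}
See 'a': counts = {'c': 1, 'b': 1, 'a': 2}
See 'c': counts = {'c': 2, 'b': 1, 'a': 2}
See 'b': counts = {'c': 2, 'b': 2, 'a': 2}

{'c': 2, 'b': 2, 'a': 2}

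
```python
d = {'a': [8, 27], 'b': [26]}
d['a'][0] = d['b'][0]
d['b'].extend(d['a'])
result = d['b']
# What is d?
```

After line 1: d = {'a': [8, 27], 'b': [26]}
After line 2 (a[0] = b[0] = 26): d = {'a': [26, 27], 'b': [26]}
After line 3 (b.extend(a) appends [26, 27]): d = {'a': [26, 27], 'b': [26, 26, 27]}
After line 4: result = d['b'] = [26, 26, 27]

{'a': [26, 27], 'b': [26, 26, 27]}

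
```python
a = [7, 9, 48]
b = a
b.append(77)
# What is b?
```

After line 1: a = [7, 9, 48]
After line 2 (b = a is an alias, same object): a = [7, 9, 48], b = [7, 9, 48]
After line 3 (b.append mutates the shared list): a = [7, 9, 48, 77], b = [7, 9, 48, 77]

[7, 9, 48, 77]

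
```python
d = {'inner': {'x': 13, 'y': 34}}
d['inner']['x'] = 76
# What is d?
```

After line 1: d = {'inner': {'x': 13, 'y': 34}}
After line 2 (inner x overwritten): d = {'inner': {'x': 76, 'y': 34}}

{'inner': {'x': 76, 'y': 34}}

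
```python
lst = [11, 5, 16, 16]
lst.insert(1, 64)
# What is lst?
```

[11, 64, 5, 16, 16]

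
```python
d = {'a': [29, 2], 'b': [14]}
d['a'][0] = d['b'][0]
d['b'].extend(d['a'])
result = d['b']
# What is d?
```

After line 1: d = {'a': [29, 2], 'b': [14]}
After line 2 (a[0] = b[0] = 14): d = {'a': [14, 2], 'b': [14]}
After line 3 (b.extend(a) appends [14, 2]): d = {'a': [14, 2], 'b': [14, 14, 2]}
After line 4: result = d['b'] = [14, 14, 2]

{'a': [14, 2], 'b': [14, 14, 2]}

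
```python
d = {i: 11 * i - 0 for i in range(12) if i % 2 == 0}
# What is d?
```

{0: 0, 2: 22, 4: 44, 6: 66, 8: 88, 10: 110}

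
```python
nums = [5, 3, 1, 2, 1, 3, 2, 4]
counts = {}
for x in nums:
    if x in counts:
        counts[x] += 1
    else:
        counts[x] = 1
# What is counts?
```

Initial: counts = {}, nums = [5, 3, 1, 2, 1, 3, 2, 4]
See 5: counts = {5: 1}
See 3: counts = {5: 1, 3: 1}
See 1: counts = {5: 1, 3: 1, 1: 1}
See 2: counts = {5: 1, 3: 1, 1: 1, 2: 1}
See 1: counts = {5: 1, 3: 1, 1: 2, 2: 1}
See 3: counts = {5: 1, 3: 2, 1: 2, 2: 1}
See 2: counts = {5: 1, 3: 2, 1: 2, 2: 2}
See 4: counts = {5: 1, 3: 2, 1: 2, 2: 2, 4: 1}

{5: 1, 3: 2, 1: 2, 2: 2, 4: 1}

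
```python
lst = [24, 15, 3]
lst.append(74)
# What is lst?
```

[24, 15, 3, 74]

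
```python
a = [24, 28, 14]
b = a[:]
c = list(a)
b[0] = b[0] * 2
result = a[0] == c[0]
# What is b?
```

After line 1: a = [24, 28, 14]
After line 2 (b = a[:], copy): a = [24, 28, 14], b = [24, 28, 14]
After line 3 (c = list(a) is a copy, new object): c = [24, 28, 14]
After line 4 (b[0] = 24 * 2 = 48; only b mutates (copy)): a = [24, 28, 14], b = [48, 28, 14], c = [24, 28, 14]
After line 5 (a[0] = 24, c[0] = 24; result = True)

[48, 28, 14]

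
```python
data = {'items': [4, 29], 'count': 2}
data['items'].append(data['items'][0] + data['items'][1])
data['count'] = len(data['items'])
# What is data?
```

After line 1: data = {'items': [4, 29], 'count': 2}
After line 2 (append 4 + 29 = 33): data = {'items': [4, 29, 33], 'count': 2}
After line 3 (count = len(items) = 3): data = {'items': [4, 29, 33], 'count': 3}

{'items': [4, 29, 33], 'count': 3}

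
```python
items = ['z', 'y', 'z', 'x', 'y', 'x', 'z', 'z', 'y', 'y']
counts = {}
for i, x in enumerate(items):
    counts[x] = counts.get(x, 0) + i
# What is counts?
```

Initial: counts = {}, items = ['z', 'y', 'z', 'x', 'y', 'x', 'z', 'z', 'y', 'y']
i=0, x='z': counts = {'z': 0}
i=1, x='y': counts = {'z': 0, 'y': 1}
i=2, x='z': counts = {'z': 2, 'y': 1}
i=3, x='x': counts = {'z': 2, 'y': 1, 'x': 3}
i=4, x='y': counts = {'z': 2, 'y': 5, 'x': 3}
i=5, x='x': counts = {'z': 2, 'y': 5, 'x': 8}
i=6, x='z': counts = {'z': 8, 'y': 5, 'x': 8}
i=7, x='z': counts = {'z': 15, 'y': 5, 'x': 8}
i=8, x='y': counts = {'z': 15, 'y': 13, 'x': 8}
i=9, x='y': counts = {'z': 15, 'y': 22, 'x': 8}

{'z': 15, 'y': 22, 'x': 8}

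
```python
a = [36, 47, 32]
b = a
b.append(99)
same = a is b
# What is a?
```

After line 1: a = [36, 47, 32]
After line 2 (b = a is an alias, same object): a = [36, 47, 32], b = [36, 47, 32]
After line 3 (b.append mutates the shared list): a = [36, 47, 32, 99], b = [36, 47, 32, 99]
After line 4 (same = a is b; same object -> True): same = True

[36, 47, 32, 99]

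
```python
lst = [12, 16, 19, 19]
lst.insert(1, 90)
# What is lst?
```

[12, 90, 16, 19, 19]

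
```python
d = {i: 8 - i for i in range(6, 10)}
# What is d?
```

{6: 2, 7: 1, 8: 0, 9: -1}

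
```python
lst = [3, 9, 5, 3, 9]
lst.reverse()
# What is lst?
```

[9, 3, 5, 9, 3]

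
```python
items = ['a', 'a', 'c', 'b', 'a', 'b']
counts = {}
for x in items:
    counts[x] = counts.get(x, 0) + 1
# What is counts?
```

Initial: counts = {}, items = ['a', 'a', 'c', 'b', 'a', 'b']
See 'a': counts = {'a': 1}
See 'a': counts = {'a': 2}
See 'c': counts = {'a': 2, 'c': 1}
See 'b': counts = {'a': 2, 'c': 1, 'b': 1}
See 'a': counts = {'a': 3, 'c': 1, 'b': 1}
See 'b': counts = {'a': 3, 'c': 1, 'b': 2}

{'a': 3, 'c': 1, 'b': 2}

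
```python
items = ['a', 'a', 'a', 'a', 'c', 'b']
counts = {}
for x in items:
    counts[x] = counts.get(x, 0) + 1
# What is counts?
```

Initial: counts = {}, items = ['a', 'a', 'a', 'a', 'c', 'b']
See 'a': counts = {'a': 1}
See 'a': counts = {'a': 2}
See 'a': counts = {'a': 3}
See 'a': counts = {'a': 4}
See 'c': counts = {'a': 4, 'c': 1}
See 'b': counts = {'a': 4, 'c': 1, 'b': 1}

{'a': 4, 'c': 1, 'b': 1}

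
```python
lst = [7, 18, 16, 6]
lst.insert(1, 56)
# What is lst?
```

[7, 56, 18, 16, 6]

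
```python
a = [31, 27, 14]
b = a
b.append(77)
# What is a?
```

After line 1: a = [31, 27, 14]
After line 2 (b = a is an alias, same object): a = [31, 27, 14], b = [31, 27, 14]
After line 3 (b.append mutates the shared list): a = [31, 27, 14, 77], b = [31, 27, 14, 77]

[31, 27, 14, 77]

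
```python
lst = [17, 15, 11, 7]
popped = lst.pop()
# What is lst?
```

[17, 15, 11]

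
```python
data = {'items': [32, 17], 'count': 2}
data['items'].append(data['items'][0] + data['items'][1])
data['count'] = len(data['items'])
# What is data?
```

After line 1: data = {'items': [32, 17], 'count': 2}
After line 2 (append 32 + 17 = 49): data = {'items': [32, 17, 49], 'count': 2}
After line 3 (count = len(items) = 3): data = {'items': [32, 17, 49], 'count': 3}

{'items': [32, 17, 49], 'count': 3}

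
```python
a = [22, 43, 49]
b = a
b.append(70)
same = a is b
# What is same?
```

After line 1: a = [22, 43, 49]
After line 2 (b = a is an alias, same object): a = [22, 43, 49], b = [22, 43, 49]
After line 3 (b.append mutates the shared list): a = [22, 43, 49, 70], b = [22, 43, 49, 70]
After line 4 (same = a is b; same object -> True): same = True

True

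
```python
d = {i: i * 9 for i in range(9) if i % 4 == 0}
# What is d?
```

{0: 0, 4: 36, 8: 72}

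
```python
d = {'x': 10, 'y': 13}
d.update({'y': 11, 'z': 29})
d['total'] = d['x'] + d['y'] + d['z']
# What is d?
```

After line 1: d = {'x': 10, 'y': 13}
After line 2 (y overwritten, z added): d = {'x': 10, 'y': 11, 'z': 29}
After line 3 (total = 10 + 11 + 29 = 50): d = {'x': 10, 'y': 11, 'z': 29, 'total': 50}

{'x': 10, 'y': 11, 'z': 29, 'total': 50}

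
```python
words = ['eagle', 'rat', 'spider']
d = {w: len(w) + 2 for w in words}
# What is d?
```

{'eagle': 7, 'rat': 5, 'spider': 8}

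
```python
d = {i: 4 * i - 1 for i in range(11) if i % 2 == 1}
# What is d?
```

{1: 3, 3: 11, 5: 19, 7: 27, 9: 35}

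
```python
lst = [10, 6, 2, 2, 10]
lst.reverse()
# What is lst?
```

[10, 2, 2, 6, 10]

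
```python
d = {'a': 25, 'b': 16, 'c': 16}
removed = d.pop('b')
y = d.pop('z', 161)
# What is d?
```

After line 1: d = {'a': 25, 'b': 16, 'c': 16}
After line 2 (pop 'b' returns 16): d = {'a': 25, 'c': 16}, removed = 16
After line 3 (pop 'z' missing, returns default 161): d = {'a': 25, 'c': 16}, y = 161

{'a': 25, 'c': 16}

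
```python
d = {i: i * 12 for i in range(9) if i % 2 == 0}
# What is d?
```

{0: 0, 2: 24, 4: 48, 6: 72, 8: 96}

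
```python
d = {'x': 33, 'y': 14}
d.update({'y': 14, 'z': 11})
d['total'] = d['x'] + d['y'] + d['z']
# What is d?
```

After line 1: d = {'x': 33, 'y': 14}
After line 2 (y overwritten, z added): d = {'x': 33, 'y': 14, 'z': 11}
After line 3 (total = 33 + 14 + 11 = 58): d = {'x': 33, 'y': 14, 'z': 11, 'total': 58}

{'x': 33, 'y': 14, 'z': 11, 'total': 58}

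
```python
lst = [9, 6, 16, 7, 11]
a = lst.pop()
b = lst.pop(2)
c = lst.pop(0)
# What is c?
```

After line 1: lst = [9, 6, 16, 7, 11]
After line 2 (pop() -> a = 11): lst = [9, 6, 16, 7]
After line 3 (pop(2) -> b = 16): lst = [9, 6, 7]
After line 4 (pop(0) -> c = 9): lst = [6, 7]

9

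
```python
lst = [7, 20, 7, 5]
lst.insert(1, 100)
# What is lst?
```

[7, 100, 20, 7, 5]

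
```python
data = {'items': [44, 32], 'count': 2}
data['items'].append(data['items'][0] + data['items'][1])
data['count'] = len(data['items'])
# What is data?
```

After line 1: data = {'items': [44, 32], 'count': 2}
After line 2 (append 44 + 32 = 76): data = {'items': [44, 32, 76], 'count': 2}
After line 3 (count = len(items) = 3): data = {'items': [44, 32, 76], 'count': 3}

{'items': [44, 32, 76], 'count': 3}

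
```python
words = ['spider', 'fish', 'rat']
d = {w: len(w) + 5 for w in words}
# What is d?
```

{'spider': 11, 'fish': 9, 'rat': 8}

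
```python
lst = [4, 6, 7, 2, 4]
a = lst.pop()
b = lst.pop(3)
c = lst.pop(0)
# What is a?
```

After line 1: lst = [4, 6, 7, 2, 4]
After line 2 (pop() -> a = 4): lst = [4, 6, 7, 2]
After line 3 (pop(3) -> b = 2): lst = [4, 6, 7]
After line 4 (pop(0) -> c = 4): lst = [6, 7]

4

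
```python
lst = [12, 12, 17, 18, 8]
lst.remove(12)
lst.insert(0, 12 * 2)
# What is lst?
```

After line 1: lst = [12, 12, 17, 18, 8]
After line 2 (remove first 12): lst = [12, 17, 18, 8]
After line 3 (insert 24 at index 0): lst = [24, 12, 17, 18, 8]

[24, 12, 17, 18, 8]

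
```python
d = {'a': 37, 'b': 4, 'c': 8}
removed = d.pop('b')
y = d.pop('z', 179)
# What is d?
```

After line 1: d = {'a': 37, 'b': 4, 'c': 8}
After line 2 (pop 'b' returns 4): d = {'a': 37, 'c': 8}, removed = 4
After line 3 (pop 'z' missing, returns default 179): d = {'a': 37, 'c': 8}, y = 179

{'a': 37, 'c': 8}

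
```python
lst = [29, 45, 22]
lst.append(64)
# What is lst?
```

[29, 45, 22, 64]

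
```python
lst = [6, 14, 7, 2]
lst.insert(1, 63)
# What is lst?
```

[6, 63, 14, 7, 2]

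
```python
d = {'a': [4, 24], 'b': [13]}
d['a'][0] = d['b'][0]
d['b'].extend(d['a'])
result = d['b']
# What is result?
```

After line 1: d = {'a': [4, 24], 'b': [13]}
After line 2 (a[0] = b[0] = 13): d = {'a': [13, 24], 'b': [13]}
After line 3 (b.extend(a) appends [13, 24]): d = {'a': [13, 24], 'b': [13, 13, 24]}
After line 4: result = d['b'] = [13, 13, 24]

[13, 13, 24]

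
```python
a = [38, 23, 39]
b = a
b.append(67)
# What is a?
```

After line 1: a = [38, 23, 39]
After line 2 (b = a is an alias, same object): a = [38, 23, 39], b = [38, 23, 39]
After line 3 (b.append mutates the shared list): a = [38, 23, 39, 67], b = [38, 23, 39, 67]

[38, 23, 39, 67]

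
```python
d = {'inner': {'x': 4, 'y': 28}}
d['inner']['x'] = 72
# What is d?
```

After line 1: d = {'inner': {'x': 4, 'y': 28}}
After line 2 (inner x overwritten): d = {'inner': {'x': 72, 'y': 28}}

{'inner': {'x': 72, 'y': 28}}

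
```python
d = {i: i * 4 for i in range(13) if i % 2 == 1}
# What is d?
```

{1: 4, 3: 12, 5: 20, 7: 28, 9: 36, 11: 44}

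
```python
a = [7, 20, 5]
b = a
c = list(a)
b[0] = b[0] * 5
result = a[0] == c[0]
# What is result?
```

After line 1: a = [7, 20, 5]
After line 2 (b = a, alias): a = [7, 20, 5], b = [7, 20, 5]
After line 3 (c = list(a) is a copy, new object): c = [7, 20, 5]
After line 4 (b[0] = 7 * 5 = 35; mutates shared a/b): a = b = [35, 20, 5], c = [7, 20, 5]
After line 5 (a[0] = 35, c[0] = 7; result = False)

False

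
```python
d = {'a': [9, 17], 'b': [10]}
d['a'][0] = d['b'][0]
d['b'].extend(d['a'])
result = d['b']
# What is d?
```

After line 1: d = {'a': [9, 17], 'b': [10]}
After line 2 (a[0] = b[0] = 10): d = {'a': [10, 17], 'b': [10]}
After line 3 (b.extend(a) appends [10, 17]): d = {'a': [10, 17], 'b': [10, 10, 17]}
After line 4: result = d['b'] = [10, 10, 17]

{'a': [10, 17], 'b': [10, 10, 17]}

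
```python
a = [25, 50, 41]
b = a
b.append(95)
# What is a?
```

After line 1: a = [25, 50, 41]
After line 2 (b = a is an alias, same object): a = [25, 50, 41], b = [25, 50, 41]
After line 3 (b.append mutates the shared list): a = [25, 50, 41, 95], b = [25, 50, 41, 95]

[25, 50, 41, 95]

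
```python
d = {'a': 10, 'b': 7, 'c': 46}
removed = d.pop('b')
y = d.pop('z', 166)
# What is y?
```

After line 1: d = {'a': 10, 'b': 7, 'c': 46}
After line 2 (pop 'b' returns 7): d = {'a': 10, 'c': 46}, removed = 7
After line 3 (pop 'z' missing, returns default 166): d = {'a': 10, 'c': 46}, y = 166

166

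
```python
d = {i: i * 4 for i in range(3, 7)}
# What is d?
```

{3: 12, 4: 16, 5: 20, 6: 24}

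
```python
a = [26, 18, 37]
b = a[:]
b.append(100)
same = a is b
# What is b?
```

After line 1: a = [26, 18, 37]
After line 2 (b = a[:] is a shallow copy, new object): a = [26, 18, 37], b = [26, 18, 37]
After line 3 (append only mutates b): a = [26, 18, 37], b = [26, 18, 37, 100]
After line 4 (same = a is b; different objects -> False): same = False

[26, 18, 37, 100]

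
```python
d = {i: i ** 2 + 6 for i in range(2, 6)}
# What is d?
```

{2: 10, 3: 15, 4: 22, 5: 31}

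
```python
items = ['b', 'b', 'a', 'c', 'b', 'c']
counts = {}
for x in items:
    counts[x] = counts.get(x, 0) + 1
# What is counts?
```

Initial: counts = {}, items = ['b', 'b', 'a', 'c', 'b', 'c']
See 'b': counts = {'b': 1}
See 'b': counts = {'b': 2}
See 'a': counts = {'b': 2, 'a': 1}
See 'c': counts = {'b': 2, 'a': 1, 'c': 1}
See 'b': counts = {'b': 3, 'a': 1, 'c': 1}
See 'c': counts = {'b': 3, 'a': 1, 'c': 2}

{'b': 3, 'a': 1, 'c': 2}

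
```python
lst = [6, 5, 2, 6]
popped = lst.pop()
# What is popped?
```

6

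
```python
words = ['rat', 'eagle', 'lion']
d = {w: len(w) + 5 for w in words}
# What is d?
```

{'rat': 8, 'eagle': 10, 'lion': 9}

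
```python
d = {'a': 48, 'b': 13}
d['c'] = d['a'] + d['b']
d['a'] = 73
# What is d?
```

After line 1: d = {'a': 48, 'b': 13}
After line 2 (d['c'] = 48 + 13): d = {'a': 48, 'b': 13, 'c': 61}
After line 3: d = {'a': 73, 'b': 13, 'c': 61}

{'a': 73, 'b': 13, 'c': 61}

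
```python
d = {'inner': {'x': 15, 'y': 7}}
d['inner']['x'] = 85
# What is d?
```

After line 1: d = {'inner': {'x': 15, 'y': 7}}
After line 2 (inner x overwritten): d = {'inner': {'x': 85, 'y': 7}}

{'inner': {'x': 85, 'y': 7}}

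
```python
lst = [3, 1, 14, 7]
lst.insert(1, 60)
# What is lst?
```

[3, 60, 1, 14, 7]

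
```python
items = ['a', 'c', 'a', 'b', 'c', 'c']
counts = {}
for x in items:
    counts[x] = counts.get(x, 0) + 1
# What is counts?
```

Initial: counts = {}, items = ['a', 'c', 'a', 'b', 'c', 'c']
See 'a': counts = {'a': 1}
See 'c': counts = {'a': 1, 'c': 1}
See 'a': counts = {'a': 2, 'c': 1}
See 'b': counts = {'a': 2, 'c': 1, 'b': 1}
See 'c': counts = {'a': 2, 'c': 2, 'b': 1}
See 'c': counts = {'a': 2, 'c': 3, 'b': 1}

{'a': 2, 'c': 3, 'b': 1}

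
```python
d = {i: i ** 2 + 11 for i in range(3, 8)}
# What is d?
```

{3: 20, 4: 27, 5: 36, 6: 47, 7: 60}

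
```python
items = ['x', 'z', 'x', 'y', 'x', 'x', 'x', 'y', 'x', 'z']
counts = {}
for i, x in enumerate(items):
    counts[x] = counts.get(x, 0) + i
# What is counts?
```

Initial: counts = {}, items = ['x', 'z', 'x', 'y', 'x', 'x', 'x', 'y', 'x', 'z']
i=0, x='x': counts = {'x': 0}
i=1, x='z': counts = {'x': 0, 'z': 1}
i=2, x='x': counts = {'x': 2, 'z': 1}
i=3, x='y': counts = {'x': 2, 'z': 1, 'y': 3}
i=4, x='x': counts = {'x': 6, 'z': 1, 'y': 3}
i=5, x='x': counts = {'x': 11, 'z': 1, 'y': 3}
i=6, x='x': counts = {'x': 17, 'z': 1, 'y': 3}
i=7, x='y': counts = {'x': 17, 'z': 1, 'y': 10}
i=8, x='x': counts = {'x': 25, 'z': 1, 'y': 10}
i=9, x='z': counts = {'x': 25, 'z': 10, 'y': 10}

{'x': 25, 'z': 10, 'y': 10}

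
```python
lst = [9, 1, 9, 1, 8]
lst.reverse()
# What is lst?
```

[8, 1, 9, 1, 9]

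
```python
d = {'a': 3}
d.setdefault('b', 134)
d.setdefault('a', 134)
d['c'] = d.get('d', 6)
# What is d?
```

After line 1: d = {'a': 3}
After line 2 (setdefault adds 'b'=134): d = {'a': 3, 'b': 134}
After line 3 (setdefault 'a' no-op, already exists): d = {'a': 3, 'b': 134}
After line 4 (get('d', 6) returns default since 'd' not in d): d = {'a': 3, 'b': 134, 'c': 6}

{'a': 3, 'b': 134, 'c': 6}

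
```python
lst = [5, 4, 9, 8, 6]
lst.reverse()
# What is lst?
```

[6, 8, 9, 4, 5]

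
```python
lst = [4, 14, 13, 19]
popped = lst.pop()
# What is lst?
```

[4, 14, 13]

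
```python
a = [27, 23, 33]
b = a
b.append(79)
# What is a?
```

After line 1: a = [27, 23, 33]
After line 2 (b = a is an alias, same object): a = [27, 23, 33], b = [27, 23, 33]
After line 3 (b.append mutates the shared list): a = [27, 23, 33, 79], b = [27, 23, 33, 79]

[27, 23, 33, 79]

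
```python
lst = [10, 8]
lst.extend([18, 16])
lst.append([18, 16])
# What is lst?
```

After line 1: lst = [10, 8]
After line 2 (extend unpacks [18, 16]): lst = [10, 8, 18, 16]
After line 3 (append adds [18, 16] as single element): lst = [10, 8, 18, 16, [18, 16]]

[10, 8, 18, 16, [18, 16]]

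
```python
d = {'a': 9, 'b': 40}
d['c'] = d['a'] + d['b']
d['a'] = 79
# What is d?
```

After line 1: d = {'a': 9, 'b': 40}
After line 2 (d['c'] = 9 + 40): d = {'a': 9, 'b': 40, 'c': 49}
After line 3: d = {'a': 79, 'b': 40, 'c': 49}

{'a': 79, 'b': 40, 'c': 49}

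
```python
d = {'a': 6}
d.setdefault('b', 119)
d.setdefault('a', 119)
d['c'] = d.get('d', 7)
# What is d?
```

After line 1: d = {'a': 6}
After line 2 (setdefault adds 'b'=119): d = {'a': 6, 'b': 119}
After line 3 (setdefault 'a' no-op, already exists): d = {'a': 6, 'b': 119}
After line 4 (get('d', 7) returns default since 'd' not in d): d = {'a': 6, 'b': 119, 'c': 7}

{'a': 6, 'b': 119, 'c': 7}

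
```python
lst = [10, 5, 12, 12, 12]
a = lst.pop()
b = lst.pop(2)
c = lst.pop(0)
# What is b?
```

After line 1: lst = [10, 5, 12, 12, 12]
After line 2 (pop() -> a = 12): lst = [10, 5, 12, 12]
After line 3 (pop(2) -> b = 12): lst = [10, 5, 12]
After line 4 (pop(0) -> c = 10): lst = [5, 12]

12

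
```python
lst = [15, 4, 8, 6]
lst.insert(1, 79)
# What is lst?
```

[15, 79, 4, 8, 6]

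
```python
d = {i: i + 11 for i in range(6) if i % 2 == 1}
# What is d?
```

{1: 12, 3: 14, 5: 16}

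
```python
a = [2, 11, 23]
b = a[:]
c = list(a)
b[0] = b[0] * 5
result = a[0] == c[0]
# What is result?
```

After line 1: a = [2, 11, 23]
After line 2 (b = a[:], copy): a = [2, 11, 23], b = [2, 11, 23]
After line 3 (c = list(a) is a copy, new object): c = [2, 11, 23]
After line 4 (b[0] = 2 * 5 = 10; only b mutates (copy)): a = [2, 11, 23], b = [10, 11, 23], c = [2, 11, 23]
After line 5 (a[0] = 2, c[0] = 2; result = True)

True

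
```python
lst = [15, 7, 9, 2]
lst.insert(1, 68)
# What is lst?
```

[15, 68, 7, 9, 2]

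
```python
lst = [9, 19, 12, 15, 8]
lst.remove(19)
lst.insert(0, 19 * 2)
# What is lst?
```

After line 1: lst = [9, 19, 12, 15, 8]
After line 2 (remove first 19): lst = [9, 12, 15, 8]
After line 3 (insert 38 at index 0): lst = [38, 9, 12, 15, 8]

[38, 9, 12, 15, 8]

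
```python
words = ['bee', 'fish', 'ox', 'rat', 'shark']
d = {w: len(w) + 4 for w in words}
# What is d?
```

{'bee': 7, 'fish': 8, 'ox': 6, 'rat': 7, 'shark': 9}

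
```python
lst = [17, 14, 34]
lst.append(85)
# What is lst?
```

[17, 14, 34, 85]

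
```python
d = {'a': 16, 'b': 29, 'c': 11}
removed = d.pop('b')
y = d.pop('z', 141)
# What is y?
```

After line 1: d = {'a': 16, 'b': 29, 'c': 11}
After line 2 (pop 'b' returns 29): d = {'a': 16, 'c': 11}, removed = 29
After line 3 (pop 'z' missing, returns default 141): d = {'a': 16, 'c': 11}, y = 141

141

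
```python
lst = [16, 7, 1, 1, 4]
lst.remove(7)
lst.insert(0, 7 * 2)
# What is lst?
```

After line 1: lst = [16, 7, 1, 1, 4]
After line 2 (remove first 7): lst = [16, 1, 1, 4]
After line 3 (insert 14 at index 0): lst = [14, 16, 1, 1, 4]

[14, 16, 1, 1, 4]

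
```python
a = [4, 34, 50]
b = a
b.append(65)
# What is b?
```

After line 1: a = [4, 34, 50]
After line 2 (b = a is an alias, same object): a = [4, 34, 50], b = [4, 34, 50]
After line 3 (b.append mutates the shared list): a = [4, 34, 50, 65], b = [4, 34, 50, 65]

[4, 34, 50, 65]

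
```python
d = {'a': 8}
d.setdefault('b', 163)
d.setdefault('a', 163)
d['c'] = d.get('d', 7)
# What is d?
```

After line 1: d = {'a': 8}
After line 2 (setdefault adds 'b'=163): d = {'a': 8, 'b': 163}
After line 3 (setdefault 'a' no-op, already exists): d = {'a': 8, 'b': 163}
After line 4 (get('d', 7) returns default since 'd' not in d): d = {'a': 8, 'b': 163, 'c': 7}

{'a': 8, 'b': 163, 'c': 7}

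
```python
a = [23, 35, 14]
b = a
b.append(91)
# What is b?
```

After line 1: a = [23, 35, 14]
After line 2 (b = a is an alias, same object): a = [23, 35, 14], b = [23, 35, 14]
After line 3 (b.append mutates the shared list): a = [23, 35, 14, 91], b = [23, 35, 14, 91]

[23, 35, 14, 91]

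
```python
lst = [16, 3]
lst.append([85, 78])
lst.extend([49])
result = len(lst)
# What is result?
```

After line 1: lst = [16, 3]
After line 2 (append adds [85, 78] as single element): lst = [16, 3, [85, 78]]
After line 3 (extend unpacks [49], adds 49): lst = [16, 3, [85, 78], 49]
After line 4: result = len(lst) = 4

4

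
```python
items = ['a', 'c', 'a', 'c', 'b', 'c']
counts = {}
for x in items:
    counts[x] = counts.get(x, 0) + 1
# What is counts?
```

Initial: counts = {}, items = ['a', 'c', 'a', 'c', 'b', 'c']
See 'a': counts = {'a': 1}
See 'c': counts = {'a': 1, 'c': 1}
See 'a': counts = {'a': 2, 'c': 1}
See 'c': counts = {'a': 2, 'c': 2}
See 'b': counts = {'a': 2, 'c': 2, 'b': 1}
See 'c': counts = {'a': 2, 'c': 3, 'b': 1}

{'a': 2, 'c': 3, 'b': 1}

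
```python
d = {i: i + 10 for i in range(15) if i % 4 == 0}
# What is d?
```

{0: 10, 4: 14, 8: 18, 12: 22}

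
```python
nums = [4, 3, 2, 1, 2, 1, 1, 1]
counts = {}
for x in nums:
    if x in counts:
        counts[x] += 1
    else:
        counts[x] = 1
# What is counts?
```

Initial: counts = {}, nums = [4, 3, 2, 1, 2, 1, 1, 1]
See 4: counts = {4: 1}
See 3: counts = {4: 1, 3: 1}
See 2: counts = {4: 1, 3: 1, 2: 1}
See 1: counts = {4: 1, 3: 1, 2: 1, 1: 1}
See 2: counts = {4: 1, 3: 1, 2: 2, 1: 1}
See 1: counts = {4: 1, 3: 1, 2: 2, 1: 2}
See 1: counts = {4: 1, 3: 1, 2: 2, 1: 3}
See 1: counts = {4: 1, 3: 1, 2: 2, 1: 4}

{4: 1, 3: 1, 2: 2, 1: 4}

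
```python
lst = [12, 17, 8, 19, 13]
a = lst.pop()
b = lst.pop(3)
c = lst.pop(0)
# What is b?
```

After line 1: lst = [12, 17, 8, 19, 13]
After line 2 (pop() -> a = 13): lst = [12, 17, 8, 19]
After line 3 (pop(3) -> b = 19): lst = [12, 17, 8]
After line 4 (pop(0) -> c = 12): lst = [17, 8]

19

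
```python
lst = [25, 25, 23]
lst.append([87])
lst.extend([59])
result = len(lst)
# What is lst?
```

After line 1: lst = [25, 25, 23]
After line 2 (append adds [87] as single element): lst = [25, 25, 23, [87]]
After line 3 (extend unpacks [59], adds 59): lst = [25, 25, 23, [87], 59]
After line 4: result = len(lst) = 5

[25, 25, 23, [87], 59]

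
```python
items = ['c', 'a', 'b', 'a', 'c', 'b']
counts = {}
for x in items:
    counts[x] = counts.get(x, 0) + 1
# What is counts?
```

Initial: counts = {}, items = ['c', 'a', 'b', 'a', 'c', 'b']
See 'c': counts = {'c': 1}
See 'a': counts = {'c': 1, 'a': 1}
See 'b': counts = {'c': 1, 'a': 1, 'b': 1}
See 'a': counts = {'c': 1, 'a': 2, 'b': 1}
See 'c': counts = {'c': 2, 'a': 2, 'b': 1}
See 'b': counts = {'c': 2, 'a': 2, 'b': 2}

{'c': 2, 'a': 2, 'b': 2}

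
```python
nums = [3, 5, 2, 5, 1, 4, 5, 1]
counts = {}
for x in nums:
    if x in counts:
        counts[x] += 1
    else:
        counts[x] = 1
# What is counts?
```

Initial: counts = {}, nums = [3, 5, 2, 5, 1, 4, 5, 1]
See 3: counts = {3: 1}
See 5: counts = {3: 1, 5: 1}
See 2: counts = {3: 1, 5: 1, 2: 1}
See 5: counts = {3: 1, 5: 2, 2: 1}
See 1: counts = {3: 1, 5: 2, 2: 1, 1: 1}
See 4: counts = {3: 1, 5: 2, 2: 1, 1: 1, 4: 1}
See 5: counts = {3: 1, 5: 3, 2: 1, 1: 1, 4: 1}
See 1: counts = {3: 1, 5: 3, 2: 1, 1: 2, 4: 1}

{3: 1, 5: 3, 2: 1, 1: 2, 4: 1}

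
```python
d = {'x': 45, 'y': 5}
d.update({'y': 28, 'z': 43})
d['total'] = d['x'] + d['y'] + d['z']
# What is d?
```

After line 1: d = {'x': 45, 'y': 5}
After line 2 (y overwritten, z added): d = {'x': 45, 'y': 28, 'z': 43}
After line 3 (total = 45 + 28 + 43 = 116): d = {'x': 45, 'y': 28, 'z': 43, 'total': 116}

{'x': 45, 'y': 28, 'z': 43, 'total': 116}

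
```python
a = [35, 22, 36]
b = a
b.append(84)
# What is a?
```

After line 1: a = [35, 22, 36]
After line 2 (b = a is an alias, same object): a = [35, 22, 36], b = [35, 22, 36]
After line 3 (b.append mutates the shared list): a = [35, 22, 36, 84], b = [35, 22, 36, 84]

[35, 22, 36, 84]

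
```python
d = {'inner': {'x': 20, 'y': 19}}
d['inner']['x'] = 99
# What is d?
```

After line 1: d = {'inner': {'x': 20, 'y': 19}}
After line 2 (inner x overwritten): d = {'inner': {'x': 99, 'y': 19}}

{'inner': {'x': 99, 'y': 19}}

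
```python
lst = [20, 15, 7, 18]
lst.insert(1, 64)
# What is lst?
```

[20, 64, 15, 7, 18]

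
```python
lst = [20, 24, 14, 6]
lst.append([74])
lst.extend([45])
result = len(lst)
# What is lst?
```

After line 1: lst = [20, 24, 14, 6]
After line 2 (append adds [74] as single element): lst = [20, 24, 14, 6, [74]]
After line 3 (extend unpacks [45], adds 45): lst = [20, 24, 14, 6, [74], 45]
After line 4: result = len(lst) = 6

[20, 24, 14, 6, [74], 45]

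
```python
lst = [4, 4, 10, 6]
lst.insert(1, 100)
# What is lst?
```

[4, 100, 4, 10, 6]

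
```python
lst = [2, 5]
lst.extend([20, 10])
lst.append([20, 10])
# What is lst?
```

After line 1: lst = [2, 5]
After line 2 (extend unpacks [20, 10]): lst = [2, 5, 20, 10]
After line 3 (append adds [20, 10] as single element): lst = [2, 5, 20, 10, [20, 10]]

[2, 5, 20, 10, [20, 10]]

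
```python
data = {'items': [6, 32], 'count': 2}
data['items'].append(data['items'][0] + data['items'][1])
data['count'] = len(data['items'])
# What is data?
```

After line 1: data = {'items': [6, 32], 'count': 2}
After line 2 (append 6 + 32 = 38): data = {'items': [6, 32, 38], 'count': 2}
After line 3 (count = len(items) = 3): data = {'items': [6, 32, 38], 'count': 3}

{'items': [6, 32, 38], 'count': 3}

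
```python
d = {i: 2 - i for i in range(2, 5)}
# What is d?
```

{2: 0, 3: -1, 4: -2}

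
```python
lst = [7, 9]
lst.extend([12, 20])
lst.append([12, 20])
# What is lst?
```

After line 1: lst = [7, 9]
After line 2 (extend unpacks [12, 20]): lst = [7, 9, 12, 20]
After line 3 (append adds [12, 20] as single element): lst = [7, 9, 12, 20, [12, 20]]

[7, 9, 12, 20, [12, 20]]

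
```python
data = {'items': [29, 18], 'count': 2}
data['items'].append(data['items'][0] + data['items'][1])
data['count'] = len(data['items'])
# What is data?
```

After line 1: data = {'items': [29, 18], 'count': 2}
After line 2 (append 29 + 18 = 47): data = {'items': [29, 18, 47], 'count': 2}
After line 3 (count = len(items) = 3): data = {'items': [29, 18, 47], 'count': 3}

{'items': [29, 18, 47], 'count': 3}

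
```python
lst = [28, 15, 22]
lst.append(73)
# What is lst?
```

[28, 15, 22, 73]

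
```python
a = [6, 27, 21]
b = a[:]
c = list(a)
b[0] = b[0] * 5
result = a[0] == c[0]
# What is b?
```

After line 1: a = [6, 27, 21]
After line 2 (b = a[:], copy): a = [6, 27, 21], b = [6, 27, 21]
After line 3 (c = list(a) is a copy, new object): c = [6, 27, 21]
After line 4 (b[0] = 6 * 5 = 30; only b mutates (copy)): a = [6, 27, 21], b = [30, 27, 21], c = [6, 27, 21]
After line 5 (a[0] = 6, c[0] = 6; result = True)

[30, 27, 21]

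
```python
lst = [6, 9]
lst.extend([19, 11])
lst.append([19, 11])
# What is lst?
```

After line 1: lst = [6, 9]
After line 2 (extend unpacks [19, 11]): lst = [6, 9, 19, 11]
After line 3 (append adds [19, 11] as single element): lst = [6, 9, 19, 11, [19, 11]]

[6, 9, 19, 11, [19, 11]]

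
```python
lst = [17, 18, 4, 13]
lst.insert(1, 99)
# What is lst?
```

[17, 99, 18, 4, 13]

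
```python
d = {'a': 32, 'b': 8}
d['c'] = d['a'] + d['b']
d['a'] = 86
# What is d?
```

After line 1: d = {'a': 32, 'b': 8}
After line 2 (d['c'] = 32 + 8): d = {'a': 32, 'b': 8, 'c': 40}
After line 3: d = {'a': 86, 'b': 8, 'c': 40}

{'a': 86, 'b': 8, 'c': 40}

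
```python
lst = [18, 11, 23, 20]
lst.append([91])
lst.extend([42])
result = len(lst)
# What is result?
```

After line 1: lst = [18, 11, 23, 20]
After line 2 (append adds [91] as single element): lst = [18, 11, 23, 20, [91]]
After line 3 (extend unpacks [42], adds 42): lst = [18, 11, 23, 20, [91], 42]
After line 4: result = len(lst) = 6

6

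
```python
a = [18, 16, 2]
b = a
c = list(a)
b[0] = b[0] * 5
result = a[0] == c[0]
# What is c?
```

After line 1: a = [18, 16, 2]
After line 2 (b = a, alias): a = [18, 16, 2], b = [18, 16, 2]
After line 3 (c = list(a) is a copy, new object): c = [18, 16, 2]
After line 4 (b[0] = 18 * 5 = 90; mutates shared a/b): a = b = [90, 16, 2], c = [18, 16, 2]
After line 5 (a[0] = 90, c[0] = 18; result = False)

[18, 16, 2]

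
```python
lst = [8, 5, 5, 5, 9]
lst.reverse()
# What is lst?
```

[9, 5, 5, 5, 8]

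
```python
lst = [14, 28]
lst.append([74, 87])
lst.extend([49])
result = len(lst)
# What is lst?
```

After line 1: lst = [14, 28]
After line 2 (append adds [74, 87] as single element): lst = [14, 28, [74, 87]]
After line 3 (extend unpacks [49], adds 49): lst = [14, 28, [74, 87], 49]
After line 4: result = len(lst) = 4

[14, 28, [74, 87], 49]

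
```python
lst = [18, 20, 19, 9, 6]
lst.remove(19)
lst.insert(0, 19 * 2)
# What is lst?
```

After line 1: lst = [18, 20, 19, 9, 6]
After line 2 (remove first 19): lst = [18, 20, 9, 6]
After line 3 (insert 38 at index 0): lst = [38, 18, 20, 9, 6]

[38, 18, 20, 9, 6]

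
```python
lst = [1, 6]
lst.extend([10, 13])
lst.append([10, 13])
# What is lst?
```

After line 1: lst = [1, 6]
After line 2 (extend unpacks [10, 13]): lst = [1, 6, 10, 13]
After line 3 (append adds [10, 13] as single element): lst = [1, 6, 10, 13, [10, 13]]

[1, 6, 10, 13, [10, 13]]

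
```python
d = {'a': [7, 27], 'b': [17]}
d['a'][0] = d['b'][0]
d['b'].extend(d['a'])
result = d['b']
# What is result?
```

After line 1: d = {'a': [7, 27], 'b': [17]}
After line 2 (a[0] = b[0] = 17): d = {'a': [17, 27], 'b': [17]}
After line 3 (b.extend(a) appends [17, 27]): d = {'a': [17, 27], 'b': [17, 17, 27]}
After line 4: result = d['b'] = [17, 17, 27]

[17, 17, 27]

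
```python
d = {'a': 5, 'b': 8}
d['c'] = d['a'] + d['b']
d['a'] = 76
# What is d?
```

After line 1: d = {'a': 5, 'b': 8}
After line 2 (d['c'] = 5 + 8): d = {'a': 5, 'b': 8, 'c': 13}
After line 3: d = {'a': 76, 'b': 8, 'c': 13}

{'a': 76, 'b': 8, 'c': 13}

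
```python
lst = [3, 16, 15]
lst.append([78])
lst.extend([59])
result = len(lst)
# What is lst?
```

After line 1: lst = [3, 16, 15]
After line 2 (append adds [78] as single element): lst = [3, 16, 15, [78]]
After line 3 (extend unpacks [59], adds 59): lst = [3, 16, 15, [78], 59]
After line 4: result = len(lst) = 5

[3, 16, 15, [78], 59]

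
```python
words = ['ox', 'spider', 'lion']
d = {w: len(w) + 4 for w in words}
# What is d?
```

{'ox': 6, 'spider': 10, 'lion': 8}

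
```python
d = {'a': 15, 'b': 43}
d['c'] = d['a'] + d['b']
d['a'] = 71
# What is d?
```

After line 1: d = {'a': 15, 'b': 43}
After line 2 (d['c'] = 15 + 43): d = {'a': 15, 'b': 43, 'c': 58}
After line 3: d = {'a': 71, 'b': 43, 'c': 58}

{'a': 71, 'b': 43, 'c': 58}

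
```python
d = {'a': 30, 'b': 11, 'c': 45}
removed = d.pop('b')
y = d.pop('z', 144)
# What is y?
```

After line 1: d = {'a': 30, 'b': 11, 'c': 45}
After line 2 (pop 'b' returns 11): d = {'a': 30, 'c': 45}, removed = 11
After line 3 (pop 'z' missing, returns default 144): d = {'a': 30, 'c': 45}, y = 144

144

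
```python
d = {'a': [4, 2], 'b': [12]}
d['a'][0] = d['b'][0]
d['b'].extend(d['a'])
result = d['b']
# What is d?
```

After line 1: d = {'a': [4, 2], 'b': [12]}
After line 2 (a[0] = b[0] = 12): d = {'a': [12, 2], 'b': [12]}
After line 3 (b.extend(a) appends [12, 2]): d = {'a': [12, 2], 'b': [12, 12, 2]}
After line 4: result = d['b'] = [12, 12, 2]

{'a': [12, 2], 'b': [12, 12, 2]}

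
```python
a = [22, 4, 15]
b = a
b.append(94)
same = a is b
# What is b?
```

After line 1: a = [22, 4, 15]
After line 2 (b = a is an alias, same object): a = [22, 4, 15], b = [22, 4, 15]
After line 3 (b.append mutates the shared list): a = [22, 4, 15, 94], b = [22, 4, 15, 94]
After line 4 (same = a is b; same object -> True): same = True

[22, 4, 15, 94]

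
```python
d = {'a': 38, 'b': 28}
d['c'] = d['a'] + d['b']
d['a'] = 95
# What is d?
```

After line 1: d = {'a': 38, 'b': 28}
After line 2 (d['c'] = 38 + 28): d = {'a': 38, 'b': 28, 'c': 66}
After line 3: d = {'a': 95, 'b': 28, 'c': 66}

{'a': 95, 'b': 28, 'c': 66}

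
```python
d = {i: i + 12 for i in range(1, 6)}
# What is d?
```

{1: 13, 2: 14, 3: 15, 4: 16, 5: 17}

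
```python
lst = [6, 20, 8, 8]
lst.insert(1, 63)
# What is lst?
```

[6, 63, 20, 8, 8]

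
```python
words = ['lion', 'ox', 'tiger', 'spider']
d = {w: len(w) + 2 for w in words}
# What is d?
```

{'lion': 6, 'ox': 4, 'tiger': 7, 'spider': 8}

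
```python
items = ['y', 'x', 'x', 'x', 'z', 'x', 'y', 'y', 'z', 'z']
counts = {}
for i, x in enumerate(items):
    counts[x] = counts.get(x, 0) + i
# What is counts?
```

Initial: counts = {}, items = ['y', 'x', 'x', 'x', 'z', 'x', 'y', 'y', 'z', 'z']
i=0, x='y': counts = {'y': 0}
i=1, x='x': counts = {'y': 0, 'x': 1}
i=2, x='x': counts = {'y': 0, 'x': 3}
i=3, x='x': counts = {'y': 0, 'x': 6}
i=4, x='z': counts = {'y': 0, 'x': 6, 'z': 4}
i=5, x='x': counts = {'y': 0, 'x': 11, 'z': 4}
i=6, x='y': counts = {'y': 6, 'x': 11, 'z': 4}
i=7, x='y': counts = {'y': 13, 'x': 11, 'z': 4}
i=8, x='z': counts = {'y': 13, 'x': 11, 'z': 12}
i=9, x='z': counts = {'y': 13, 'x': 11, 'z': 21}

{'y': 13, 'x': 11, 'z': 21}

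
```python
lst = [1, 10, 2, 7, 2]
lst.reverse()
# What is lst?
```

[2, 7, 2, 10, 1]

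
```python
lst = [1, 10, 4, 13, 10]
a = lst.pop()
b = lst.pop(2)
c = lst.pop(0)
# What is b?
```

After line 1: lst = [1, 10, 4, 13, 10]
After line 2 (pop() -> a = 10): lst = [1, 10, 4, 13]
After line 3 (pop(2) -> b = 4): lst = [1, 10, 13]
After line 4 (pop(0) -> c = 1): lst = [10, 13]

4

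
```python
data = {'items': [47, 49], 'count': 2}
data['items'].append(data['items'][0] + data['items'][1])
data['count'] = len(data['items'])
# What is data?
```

After line 1: data = {'items': [47, 49], 'count': 2}
After line 2 (append 47 + 49 = 96): data = {'items': [47, 49, 96], 'count': 2}
After line 3 (count = len(items) = 3): data = {'items': [47, 49, 96], 'count': 3}

{'items': [47, 49, 96], 'count': 3}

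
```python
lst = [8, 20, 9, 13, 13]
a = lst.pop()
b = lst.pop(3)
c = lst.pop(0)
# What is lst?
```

After line 1: lst = [8, 20, 9, 13, 13]
After line 2 (pop() -> a = 13): lst = [8, 20, 9, 13]
After line 3 (pop(3) -> b = 13): lst = [8, 20, 9]
After line 4 (pop(0) -> c = 8): lst = [20, 9]

[20, 9]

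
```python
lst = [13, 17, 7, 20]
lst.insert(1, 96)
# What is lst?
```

[13, 96, 17, 7, 20]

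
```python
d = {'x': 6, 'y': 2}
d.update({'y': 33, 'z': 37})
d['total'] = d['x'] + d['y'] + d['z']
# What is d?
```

After line 1: d = {'x': 6, 'y': 2}
After line 2 (y overwritten, z added): d = {'x': 6, 'y': 33, 'z': 37}
After line 3 (total = 6 + 33 + 37 = 76): d = {'x': 6, 'y': 33, 'z': 37, 'total': 76}

{'x': 6, 'y': 33, 'z': 37, 'total': 76}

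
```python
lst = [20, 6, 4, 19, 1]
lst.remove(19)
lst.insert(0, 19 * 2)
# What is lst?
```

After line 1: lst = [20, 6, 4, 19, 1]
After line 2 (remove first 19): lst = [20, 6, 4, 1]
After line 3 (insert 38 at index 0): lst = [38, 20, 6, 4, 1]

[38, 20, 6, 4, 1]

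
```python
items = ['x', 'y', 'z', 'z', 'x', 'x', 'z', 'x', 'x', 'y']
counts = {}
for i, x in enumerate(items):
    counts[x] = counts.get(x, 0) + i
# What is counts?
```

Initial: counts = {}, items = ['x', 'y', 'z', 'z', 'x', 'x', 'z', 'x', 'x', 'y']
i=0, x='x': counts = {'x': 0}
i=1, x='y': counts = {'x': 0, 'y': 1}
i=2, x='z': counts = {'x': 0, 'y': 1, 'z': 2}
i=3, x='z': counts = {'x': 0, 'y': 1, 'z': 5}
i=4, x='x': counts = {'x': 4, 'y': 1, 'z': 5}
i=5, x='x': counts = {'x': 9, 'y': 1, 'z': 5}
i=6, x='z': counts = {'x': 9, 'y': 1, 'z': 11}
i=7, x='x': counts = {'x': 16, 'y': 1, 'z': 11}
i=8, x='x': counts = {'x': 24, 'y': 1, 'z': 11}
i=9, x='y': counts = {'x': 24, 'y': 10, 'z': 11}

{'x': 24, 'y': 10, 'z': 11}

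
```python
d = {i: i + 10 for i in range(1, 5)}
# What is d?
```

{1: 11, 2: 12, 3: 13, 4: 14}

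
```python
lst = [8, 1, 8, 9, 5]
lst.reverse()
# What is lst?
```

[5, 9, 8, 1, 8]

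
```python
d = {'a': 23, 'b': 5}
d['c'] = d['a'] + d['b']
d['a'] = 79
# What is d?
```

After line 1: d = {'a': 23, 'b': 5}
After line 2 (d['c'] = 23 + 5): d = {'a': 23, 'b': 5, 'c': 28}
After line 3: d = {'a': 79, 'b': 5, 'c': 28}

{'a': 79, 'b': 5, 'c': 28}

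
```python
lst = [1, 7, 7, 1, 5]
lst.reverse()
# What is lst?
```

[5, 1, 7, 7, 1]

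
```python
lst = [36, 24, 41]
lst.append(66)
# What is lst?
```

[36, 24, 41, 66]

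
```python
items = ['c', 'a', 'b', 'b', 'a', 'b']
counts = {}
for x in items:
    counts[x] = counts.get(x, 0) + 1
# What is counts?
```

Initial: counts = {}, items = ['c', 'a', 'b', 'b', 'a', 'b']
See 'c': counts = {'c': 1}
See 'a': counts = {'c': 1, 'a': 1}
See 'b': counts = {'c': 1, 'a': 1, 'b': 1}
See 'b': counts = {'c': 1, 'a': 1, 'b': 2}
See 'a': counts = {'c': 1, 'a': 2, 'b': 2}
See 'b': counts = {'c': 1, 'a': 2, 'b': 3}

{'c': 1, 'a': 2, 'b': 3}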